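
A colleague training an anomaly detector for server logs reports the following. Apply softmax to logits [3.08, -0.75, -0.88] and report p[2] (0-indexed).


Exponentials: e^3.08=21.7584, e^-0.75=0.4724, e^-0.88=0.4148
Sum = 22.6456
Softmax = [0.9608, 0.0209, 0.0183]
p[2] = 0.4148/22.6456 = 0.0183

0.0183


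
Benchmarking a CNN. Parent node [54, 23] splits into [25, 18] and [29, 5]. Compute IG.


Parent = [54, 23], H_parent = 0.8797
H_left = 0.9808 (n=43), H_right = 0.6024 (n=34)
H_children = (43/77)·0.9808 + (34/77)·0.6024 = 0.8137
IG = 0.8797 - 0.8137 = 0.066

0.066


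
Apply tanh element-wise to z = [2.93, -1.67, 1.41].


tanh(2.93) = 0.9943
tanh(-1.67) = -0.9316
tanh(1.41) = 0.8875
result = [0.9943, -0.9316, 0.8875]

[0.9943, -0.9316, 0.8875]


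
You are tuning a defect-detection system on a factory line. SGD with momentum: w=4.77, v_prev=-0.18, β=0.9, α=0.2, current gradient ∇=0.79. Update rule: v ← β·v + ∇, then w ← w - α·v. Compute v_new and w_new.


v_new = 0.9·-0.18 + 0.79 = -0.162 + 0.79 = 0.628
w_new = 4.77 - 0.2·0.628 = 4.77 - 0.1256 = 4.6444

v_new=0.628, w_new=4.6444


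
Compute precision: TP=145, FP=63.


Precision = TP/(TP+FP)
= 145/(145+63)
= 145/208 = 69.71%

69.71%


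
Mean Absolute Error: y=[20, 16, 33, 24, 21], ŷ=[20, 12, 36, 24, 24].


Absolute errors: |20-20|=0, |16-12|=4, |33-36|=3, |24-24|=0, |21-24|=3
Sum = 10
MAE = 10/5 = 2

2


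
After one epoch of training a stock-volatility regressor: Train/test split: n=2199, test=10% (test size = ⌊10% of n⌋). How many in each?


Test = ⌊2199·10/100⌋ = 219
Train = 2199 - 219 = 1980

Train: 1980, Test: 219


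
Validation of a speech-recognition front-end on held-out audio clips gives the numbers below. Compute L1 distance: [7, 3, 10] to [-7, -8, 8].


d = |7+ 7| + |3+ 8| + |10-8|
  = 14 + 11 + 2
  = 27

27


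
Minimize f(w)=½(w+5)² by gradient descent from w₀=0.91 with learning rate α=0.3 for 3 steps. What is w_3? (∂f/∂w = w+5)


step 1: grad = 0.91+5 = 5.91; w = 0.91 - 0.3·(5.91) = -0.863
step 2: grad = -0.863+5 = 4.137; w = -0.863 - 0.3·(4.137) = -2.1041
step 3: grad = -2.1041+5 = 2.8959; w = -2.1041 - 0.3·(2.8959) = -2.97287

-2.97287


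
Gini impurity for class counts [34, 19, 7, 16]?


Probabilities: [34/76, 19/76, 7/76, 16/76] ≈ [0.4474, 0.25, 0.0921, 0.2105]
Σpᵢ² = (1156 + 361 + 49 + 256)/76² = 1822/5776
Gini = 1 - Σpᵢ² = 1 - 1822/5776 = 0.6846

0.6846


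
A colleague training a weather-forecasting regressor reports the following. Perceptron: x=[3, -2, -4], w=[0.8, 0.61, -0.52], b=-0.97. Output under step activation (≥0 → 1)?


z = (3)·(0.8) + (-2)·(0.61) + (-4)·(-0.52) - 0.97
  = 2.29
step(z) = 1 (z≥0)

1


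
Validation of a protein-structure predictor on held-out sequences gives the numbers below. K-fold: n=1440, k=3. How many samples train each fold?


Fold size = 1440/3 = 480
Training per fold = 1440 - 480 = 960

960


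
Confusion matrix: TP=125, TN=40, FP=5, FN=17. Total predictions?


Total = TP + TN + FP + FN
= 125 + 40 + 5 + 17
= 187
(Predicted positive: 130, predicted negative: 57)

187


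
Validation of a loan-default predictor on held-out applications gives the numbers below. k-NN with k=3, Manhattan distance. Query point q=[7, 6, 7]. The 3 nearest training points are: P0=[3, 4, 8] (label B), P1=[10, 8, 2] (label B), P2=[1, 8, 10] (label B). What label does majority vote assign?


d(q,P0) = 7  (label B)
d(q,P1) = 10  (label B)
d(q,P2) = 11  (label B)
Votes: A=0, B=3
Majority → B

B


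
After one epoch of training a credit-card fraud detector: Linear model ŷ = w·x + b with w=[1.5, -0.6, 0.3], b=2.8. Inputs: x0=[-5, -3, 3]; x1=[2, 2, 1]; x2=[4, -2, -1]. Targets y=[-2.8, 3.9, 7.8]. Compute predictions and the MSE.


ŷ0 = (1.5)·(-5) + (-0.6)·(-3) + (0.3)·(3) + 2.8 = -2.0
ŷ1 = (1.5)·(2) + (-0.6)·(2) + (0.3)·(1) + 2.8 = 4.9
ŷ2 = (1.5)·(4) + (-0.6)·(-2) + (0.3)·(-1) + 2.8 = 9.7
errors² = [0.64, 1.0, 3.61]
MSE = 5.2500/3 = 1.75

1.75


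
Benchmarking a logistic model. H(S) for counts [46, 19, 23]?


Probabilities: [46/88, 19/88, 23/88] ≈ [0.5227, 0.2159, 0.2614]
H = -((46/88)·log₂(46/88) + (19/88)·log₂(19/88) + (23/88)·log₂(23/88))
  = 1.4727 bits

1.4727 bits


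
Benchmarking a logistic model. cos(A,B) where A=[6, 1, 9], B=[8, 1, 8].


A·B = 6·8 + 1·1 + 9·8 = 121
‖A‖ = √118 = 10.8628, ‖B‖ = √129 = 11.3578
cos = 121/(√118·√129) = 121/√15222 = 0.9807

0.9807


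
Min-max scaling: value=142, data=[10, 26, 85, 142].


min=10, max=142
(142-10)/(142-10) = 132/132 = 1.0

1.0


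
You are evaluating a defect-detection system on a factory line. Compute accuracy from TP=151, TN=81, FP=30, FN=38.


Accuracy = (TP+TN)/(TP+TN+FP+FN)
= (151+81)/(300)
= 232/300 = 77.33%

77.33%


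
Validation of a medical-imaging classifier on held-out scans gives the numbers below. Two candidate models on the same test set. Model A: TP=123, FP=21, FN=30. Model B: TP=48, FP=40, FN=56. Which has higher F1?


Model A: P=123/144=0.8542, R=123/153=0.8039, F1=2PR/(P+R)=2TP/(2TP+FP+FN)=246/297=0.8283
Model B: P=48/88=0.5455, R=48/104=0.4615, F1=2PR/(P+R)=2TP/(2TP+FP+FN)=96/192=0.5
0.8283 > 0.5 → Model A

Model A


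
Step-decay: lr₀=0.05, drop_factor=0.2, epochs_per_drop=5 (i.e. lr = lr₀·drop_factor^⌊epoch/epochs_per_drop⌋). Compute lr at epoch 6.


n_drops = ⌊6/5⌋ = 1
lr = 0.05·0.2^1 = 0.05·0.2 = 0.01

0.01


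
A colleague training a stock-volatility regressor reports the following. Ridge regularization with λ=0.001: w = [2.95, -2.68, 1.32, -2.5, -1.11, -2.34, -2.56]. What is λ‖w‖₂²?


‖w‖₂² = (2.95)² + (-2.68)² + (1.32)² + (-2.5)² + (-1.11)² + (-2.34)² + (-2.56)²
     = 8.7025 + 7.1824 + 1.7424 + 6.25 + 1.2321 + 5.4756 + 6.5536
     = 37.1386
λ·‖w‖₂² = 0.001·37.1386 = 0.037139

0.037139


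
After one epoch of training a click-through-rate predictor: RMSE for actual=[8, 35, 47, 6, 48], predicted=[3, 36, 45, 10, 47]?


MSE = 47/5 = 9.4
RMSE = √(47/5) = 3.0659

3.0659


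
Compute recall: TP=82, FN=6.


Recall = TP/(TP+FN)
= 82/(82+6)
= 82/88 = 93.18%

93.18%


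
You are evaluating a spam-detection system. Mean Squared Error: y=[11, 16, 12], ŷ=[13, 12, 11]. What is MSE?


Squared errors: (11-13)²=4, (16-12)²=16, (12-11)²=1
Sum = 21
MSE = 21/3 = 7

7


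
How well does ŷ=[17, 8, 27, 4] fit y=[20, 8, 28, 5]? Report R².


ȳ = 15.25
SS_res = Σ(y-ŷ)² = 11
SS_tot = Σ(y-ȳ)² = 342.75
R² = 1 - SS_res/SS_tot = 1 - 0.0321 = 0.9679

0.9679


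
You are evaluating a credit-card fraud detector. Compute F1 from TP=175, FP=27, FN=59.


Precision = 175/202 = 0.8663
Recall = 175/234 = 0.7479
F1 = 2·P·R/(P+R) = 2·TP/(2·TP+FP+FN) = 350/(350+27+59) = 350/436 = 0.8028

0.8028


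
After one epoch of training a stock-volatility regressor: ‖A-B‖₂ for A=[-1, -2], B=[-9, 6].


d = √((-1+ 9)² + (-2-6)²)
  = √(64 + 64)
  = √128 = 11.3137

11.3137


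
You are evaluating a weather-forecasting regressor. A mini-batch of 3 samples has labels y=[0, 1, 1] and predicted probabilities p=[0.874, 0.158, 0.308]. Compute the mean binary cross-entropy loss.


L[0] = -ln(1-0.874) = -ln(0.126) = 2.0715
L[1] = -ln(0.158) = 1.8452
L[2] = -ln(0.308) = 1.1777
mean = (2.0715 + 1.8452 + 1.1777)/3 = 1.6981

1.6981


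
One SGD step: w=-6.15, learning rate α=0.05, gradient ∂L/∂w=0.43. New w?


w_new = w - α·∇
= -6.15 - 0.05·0.43
= -6.15 - 0.0215
= -6.1715

-6.1715


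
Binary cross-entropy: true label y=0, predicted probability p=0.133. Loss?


BCE = -[y·ln(p) + (1-y)·ln(1-p)]
= -0 - 1·ln(1-0.133)
= -ln(0.867) = 0.1427

0.1427


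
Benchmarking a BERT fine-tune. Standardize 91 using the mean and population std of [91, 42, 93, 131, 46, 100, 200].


μ = 100.4286, σ = 49.8135
z = (91 - 100.4286)/49.8135 = -0.1893

-0.1893


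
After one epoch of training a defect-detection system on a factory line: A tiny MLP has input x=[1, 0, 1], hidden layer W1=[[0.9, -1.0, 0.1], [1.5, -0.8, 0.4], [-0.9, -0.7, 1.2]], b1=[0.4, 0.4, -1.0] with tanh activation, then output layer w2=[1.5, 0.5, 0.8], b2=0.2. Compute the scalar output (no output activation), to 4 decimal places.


z1[0] = (0.9)·(1) + (-1.0)·(0) + (0.1)·(1) + 0.4 = 1.4
z1[1] = (1.5)·(1) + (-0.8)·(0) + (0.4)·(1) + 0.4 = 2.3
z1[2] = (-0.9)·(1) + (-0.7)·(0) + (1.2)·(1) - 1.0 = -0.7
h = tanh(z1) = [0.8854, 0.9801, -0.6044]
output = (1.5)·(0.8854) + (0.5)·(0.9801) + (0.8)·(-0.6044) + 0.2 = 1.5346

1.5346


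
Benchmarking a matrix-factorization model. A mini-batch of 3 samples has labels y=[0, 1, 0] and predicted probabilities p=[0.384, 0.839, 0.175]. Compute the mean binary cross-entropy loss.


L[0] = -ln(1-0.384) = -ln(0.616) = 0.4845
L[1] = -ln(0.839) = 0.1755
L[2] = -ln(1-0.175) = -ln(0.825) = 0.1924
mean = (0.4845 + 0.1755 + 0.1924)/3 = 0.2841

0.2841


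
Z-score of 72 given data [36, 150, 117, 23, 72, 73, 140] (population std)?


μ = 87.2857, σ = 45.9743
z = (72 - 87.2857)/45.9743 = -0.3325

-0.3325


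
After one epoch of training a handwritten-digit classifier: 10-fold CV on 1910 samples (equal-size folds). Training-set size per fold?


Fold size = 1910/10 = 191
Training per fold = 1910 - 191 = 1719

1719


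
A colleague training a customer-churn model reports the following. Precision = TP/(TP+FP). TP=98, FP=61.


Precision = TP/(TP+FP)
= 98/(98+61)
= 98/159 = 61.64%

61.64%


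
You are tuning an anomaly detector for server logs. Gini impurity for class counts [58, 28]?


Probabilities: [58/86, 28/86] ≈ [0.6744, 0.3256]
Σpᵢ² = (3364 + 784)/86² = 4148/7396
Gini = 1 - Σpᵢ² = 1 - 4148/7396 = 0.4392

0.4392


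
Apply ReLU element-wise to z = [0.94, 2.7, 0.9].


ReLU(0.94) = max(0, 0.94) = 0.94
ReLU(2.7) = max(0, 2.7) = 2.7
ReLU(0.9) = max(0, 0.9) = 0.9
result = [0.94, 2.7, 0.9]

[0.94, 2.7, 0.9]


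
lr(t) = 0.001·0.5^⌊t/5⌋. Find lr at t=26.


n_drops = ⌊26/5⌋ = 5
lr = 0.001·0.5^5 = 0.001·0.03125 = 0.00003125

0.00003125


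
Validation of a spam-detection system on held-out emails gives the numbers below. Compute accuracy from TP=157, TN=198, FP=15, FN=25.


Accuracy = (TP+TN)/(TP+TN+FP+FN)
= (157+198)/(395)
= 355/395 = 89.87%

89.87%


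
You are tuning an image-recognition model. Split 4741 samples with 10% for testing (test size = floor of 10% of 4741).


Test = ⌊4741·10/100⌋ = 474
Train = 4741 - 474 = 4267

Train: 4267, Test: 474


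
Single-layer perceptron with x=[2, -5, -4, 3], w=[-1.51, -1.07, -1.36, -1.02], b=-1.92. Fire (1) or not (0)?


z = (2)·(-1.51) + (-5)·(-1.07) + (-4)·(-1.36) + (3)·(-1.02) - 1.92
  = 2.79
step(z) = 1 (z≥0)

1


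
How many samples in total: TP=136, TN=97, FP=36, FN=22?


Total = TP + TN + FP + FN
= 136 + 97 + 36 + 22
= 291
(Predicted positive: 172, predicted negative: 119)

291


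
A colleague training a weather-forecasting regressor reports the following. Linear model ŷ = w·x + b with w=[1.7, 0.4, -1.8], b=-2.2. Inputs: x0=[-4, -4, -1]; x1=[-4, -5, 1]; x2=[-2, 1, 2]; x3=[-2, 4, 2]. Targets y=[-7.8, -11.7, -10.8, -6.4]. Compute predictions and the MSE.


ŷ0 = (1.7)·(-4) + (0.4)·(-4) + (-1.8)·(-1) - 2.2 = -8.8
ŷ1 = (1.7)·(-4) + (0.4)·(-5) + (-1.8)·(1) - 2.2 = -12.8
ŷ2 = (1.7)·(-2) + (0.4)·(1) + (-1.8)·(2) - 2.2 = -8.8
ŷ3 = (1.7)·(-2) + (0.4)·(4) + (-1.8)·(2) - 2.2 = -7.6
errors² = [1.0, 1.21, 4.0, 1.44]
MSE = 7.6500/4 = 1.9125

1.9125


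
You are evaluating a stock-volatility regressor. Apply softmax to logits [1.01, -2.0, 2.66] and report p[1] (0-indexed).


Exponentials: e^1.01=2.7456, e^-2.0=0.1353, e^2.66=14.2963
Sum = 17.1772
Softmax = [0.1598, 0.0079, 0.8323]
p[1] = 0.1353/17.1772 = 0.0079

0.0079


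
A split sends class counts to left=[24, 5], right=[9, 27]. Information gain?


Parent = [33, 32], H_parent = 0.9998
H_left = 0.6632 (n=29), H_right = 0.8113 (n=36)
H_children = (29/65)·0.6632 + (36/65)·0.8113 = 0.7452
IG = 0.9998 - 0.7452 = 0.2546

0.2546


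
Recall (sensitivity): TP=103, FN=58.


Recall = TP/(TP+FN)
= 103/(103+58)
= 103/161 = 63.98%

63.98%


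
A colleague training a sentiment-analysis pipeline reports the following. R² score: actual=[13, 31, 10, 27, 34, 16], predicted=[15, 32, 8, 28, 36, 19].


ȳ = 21.8333
SS_res = Σ(y-ŷ)² = 23
SS_tot = Σ(y-ȳ)² = 510.83
R² = 1 - SS_res/SS_tot = 1 - 0.045 = 0.955

0.955


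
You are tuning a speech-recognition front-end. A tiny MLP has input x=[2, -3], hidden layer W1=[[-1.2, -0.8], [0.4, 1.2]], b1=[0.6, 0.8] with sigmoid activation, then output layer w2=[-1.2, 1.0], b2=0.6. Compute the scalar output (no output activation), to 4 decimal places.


z1[0] = (-1.2)·(2) + (-0.8)·(-3) + 0.6 = 0.6
z1[1] = (0.4)·(2) + (1.2)·(-3) + 0.8 = -2.0
h = sigmoid(z1) = [0.6457, 0.1192]
output = (-1.2)·(0.6457) + (1.0)·(0.1192) + 0.6 = -0.0556

-0.0556


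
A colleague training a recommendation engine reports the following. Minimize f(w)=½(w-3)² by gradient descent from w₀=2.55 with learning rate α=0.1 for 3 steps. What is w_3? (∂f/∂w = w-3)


step 1: grad = 2.55-3 = -0.45; w = 2.55 - 0.1·(-0.45) = 2.595
step 2: grad = 2.595-3 = -0.405; w = 2.595 - 0.1·(-0.405) = 2.6355
step 3: grad = 2.6355-3 = -0.3645; w = 2.6355 - 0.1·(-0.3645) = 2.67195

2.67195


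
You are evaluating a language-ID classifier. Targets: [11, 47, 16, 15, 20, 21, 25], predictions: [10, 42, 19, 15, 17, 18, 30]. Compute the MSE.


Squared errors: (11-10)²=1, (47-42)²=25, (16-19)²=9, (15-15)²=0, (20-17)²=9, (21-18)²=9, (25-30)²=25
Sum = 78
MSE = 78/7 = 78/7

78/7


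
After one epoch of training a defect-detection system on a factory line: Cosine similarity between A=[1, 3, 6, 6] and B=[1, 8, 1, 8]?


A·B = 1·1 + 3·8 + 6·1 + 6·8 = 79
‖A‖ = √82 = 9.0554, ‖B‖ = √130 = 11.4018
cos = 79/(√82·√130) = 79/√10660 = 0.7652

0.7652


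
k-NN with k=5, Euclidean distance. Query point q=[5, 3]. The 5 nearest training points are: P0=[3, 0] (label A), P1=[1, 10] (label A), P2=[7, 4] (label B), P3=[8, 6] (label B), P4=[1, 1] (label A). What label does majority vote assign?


d(q,P0) = 3.6056  (label A)
d(q,P1) = 8.0623  (label A)
d(q,P2) = 2.2361  (label B)
d(q,P3) = 4.2426  (label B)
d(q,P4) = 4.4721  (label A)
Votes: A=3, B=2
Majority → A

A


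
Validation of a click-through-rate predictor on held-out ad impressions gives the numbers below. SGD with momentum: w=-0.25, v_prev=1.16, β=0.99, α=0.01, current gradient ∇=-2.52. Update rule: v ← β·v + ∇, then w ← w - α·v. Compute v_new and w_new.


v_new = 0.99·1.16 - 2.52 = 1.1484 - 2.52 = -1.3716
w_new = -0.25 - 0.01·-1.3716 = -0.25 + 0.013716 = -0.236284

v_new=-1.3716, w_new=-0.236284


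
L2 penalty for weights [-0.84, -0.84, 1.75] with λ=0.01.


‖w‖₂² = (-0.84)² + (-0.84)² + (1.75)²
     = 0.7056 + 0.7056 + 3.0625
     = 4.4737
λ·‖w‖₂² = 0.01·4.4737 = 0.044737

0.044737


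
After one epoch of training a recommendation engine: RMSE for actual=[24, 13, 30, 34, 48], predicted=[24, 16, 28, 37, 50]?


MSE = 26/5 = 5.2
RMSE = √(26/5) = 2.2804

2.2804


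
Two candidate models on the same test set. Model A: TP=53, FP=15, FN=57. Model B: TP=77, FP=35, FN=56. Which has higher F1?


Model A: P=53/68=0.7794, R=53/110=0.4818, F1=2PR/(P+R)=2TP/(2TP+FP+FN)=106/178=0.5955
Model B: P=77/112=0.6875, R=77/133=0.5789, F1=2PR/(P+R)=2TP/(2TP+FP+FN)=154/245=0.6286
0.5955 < 0.6286 → Model B

Model B


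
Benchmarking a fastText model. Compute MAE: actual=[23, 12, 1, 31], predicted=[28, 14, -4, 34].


Absolute errors: |23-28|=5, |12-14|=2, |1+ 4|=5, |31-34|=3
Sum = 15
MAE = 15/4 = 15/4

15/4


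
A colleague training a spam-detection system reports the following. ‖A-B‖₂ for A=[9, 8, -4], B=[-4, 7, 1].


d = √((9+ 4)² + (8-7)² + (-4-1)²)
  = √(169 + 1 + 25)
  = √195 = 13.9642

13.9642


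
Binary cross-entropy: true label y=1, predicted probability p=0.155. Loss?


BCE = -[y·ln(p) + (1-y)·ln(1-p)]
= -1·ln(0.155) - 0
= -ln(0.155) = 1.8643

1.8643


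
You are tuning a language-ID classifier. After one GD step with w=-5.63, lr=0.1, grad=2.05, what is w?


w_new = w - α·∇
= -5.63 - 0.1·2.05
= -5.63 - 0.205
= -5.835

-5.835


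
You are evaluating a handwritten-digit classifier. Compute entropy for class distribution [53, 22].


Probabilities: [53/75, 22/75] ≈ [0.7067, 0.2933]
H = -((53/75)·log₂(53/75) + (22/75)·log₂(22/75))
  = 0.873 bits

0.873 bits


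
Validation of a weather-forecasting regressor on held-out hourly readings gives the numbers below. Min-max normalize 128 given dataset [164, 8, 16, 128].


min=8, max=164
(128-8)/(164-8) = 120/156 = 0.7692

0.7692


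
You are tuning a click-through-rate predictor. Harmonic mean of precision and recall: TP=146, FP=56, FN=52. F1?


Precision = 146/202 = 0.7228
Recall = 146/198 = 0.7374
F1 = 2·P·R/(P+R) = 2·TP/(2·TP+FP+FN) = 292/(292+56+52) = 292/400 = 0.73

0.73


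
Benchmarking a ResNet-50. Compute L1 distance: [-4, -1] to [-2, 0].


d = |-4+ 2| + |-1-0|
  = 2 + 1
  = 3

3


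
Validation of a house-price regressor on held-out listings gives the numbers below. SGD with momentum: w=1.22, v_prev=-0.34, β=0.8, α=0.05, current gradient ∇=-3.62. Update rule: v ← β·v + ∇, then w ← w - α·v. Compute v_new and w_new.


v_new = 0.8·-0.34 - 3.62 = -0.272 - 3.62 = -3.892
w_new = 1.22 - 0.05·-3.892 = 1.22 + 0.1946 = 1.4146

v_new=-3.892, w_new=1.4146


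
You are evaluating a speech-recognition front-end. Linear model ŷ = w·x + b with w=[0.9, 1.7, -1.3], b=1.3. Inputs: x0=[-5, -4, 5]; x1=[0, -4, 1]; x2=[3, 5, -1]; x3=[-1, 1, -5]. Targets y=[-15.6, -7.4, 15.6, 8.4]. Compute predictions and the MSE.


ŷ0 = (0.9)·(-5) + (1.7)·(-4) + (-1.3)·(5) + 1.3 = -16.5
ŷ1 = (0.9)·(0) + (1.7)·(-4) + (-1.3)·(1) + 1.3 = -6.8
ŷ2 = (0.9)·(3) + (1.7)·(5) + (-1.3)·(-1) + 1.3 = 13.8
ŷ3 = (0.9)·(-1) + (1.7)·(1) + (-1.3)·(-5) + 1.3 = 8.6
errors² = [0.81, 0.36, 3.24, 0.04]
MSE = 4.4500/4 = 1.1125

1.1125


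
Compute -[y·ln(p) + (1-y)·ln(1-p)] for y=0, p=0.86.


BCE = -[y·ln(p) + (1-y)·ln(1-p)]
= -0 - 1·ln(1-0.86)
= -ln(0.14) = 1.9661

1.9661


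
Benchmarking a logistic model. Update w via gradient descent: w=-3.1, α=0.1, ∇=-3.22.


w_new = w - α·∇
= -3.1 - 0.1·-3.22
= -3.1 + 0.322
= -2.778

-2.778


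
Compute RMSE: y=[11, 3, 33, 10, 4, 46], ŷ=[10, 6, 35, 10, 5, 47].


MSE = 16/6 = 2.6667
RMSE = √(16/6) = 1.633

1.633


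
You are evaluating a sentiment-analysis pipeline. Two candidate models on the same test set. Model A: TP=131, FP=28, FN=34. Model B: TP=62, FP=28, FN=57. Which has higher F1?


Model A: P=131/159=0.8239, R=131/165=0.7939, F1=2PR/(P+R)=2TP/(2TP+FP+FN)=262/324=0.8086
Model B: P=62/90=0.6889, R=62/119=0.521, F1=2PR/(P+R)=2TP/(2TP+FP+FN)=124/209=0.5933
0.8086 > 0.5933 → Model A

Model A


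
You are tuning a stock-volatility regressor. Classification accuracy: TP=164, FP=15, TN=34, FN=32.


Accuracy = (TP+TN)/(TP+TN+FP+FN)
= (164+34)/(245)
= 198/245 = 80.82%

80.82%


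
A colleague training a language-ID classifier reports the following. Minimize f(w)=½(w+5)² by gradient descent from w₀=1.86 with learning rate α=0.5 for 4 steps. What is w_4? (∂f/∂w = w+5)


step 1: grad = 1.86+5 = 6.86; w = 1.86 - 0.5·(6.86) = -1.57
step 2: grad = -1.57+5 = 3.43; w = -1.57 - 0.5·(3.43) = -3.285
step 3: grad = -3.285+5 = 1.715; w = -3.285 - 0.5·(1.715) = -4.1425
step 4: grad = -4.1425+5 = 0.8575; w = -4.1425 - 0.5·(0.8575) = -4.57125

-4.57125


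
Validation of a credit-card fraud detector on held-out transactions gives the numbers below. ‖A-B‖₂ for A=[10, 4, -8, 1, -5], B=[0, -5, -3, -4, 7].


d = √((10-0)² + (4+ 5)² + (-8+ 3)² + (1+ 4)² + (-5-7)²)
  = √(100 + 81 + 25 + 25 + 144)
  = √375 = 19.3649

19.3649


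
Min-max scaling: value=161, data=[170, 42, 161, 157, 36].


min=36, max=170
(161-36)/(170-36) = 125/134 = 0.9328

0.9328


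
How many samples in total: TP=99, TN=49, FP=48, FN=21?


Total = TP + TN + FP + FN
= 99 + 49 + 48 + 21
= 217
(Predicted positive: 147, predicted negative: 70)

217


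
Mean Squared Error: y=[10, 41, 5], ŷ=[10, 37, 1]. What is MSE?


Squared errors: (10-10)²=0, (41-37)²=16, (5-1)²=16
Sum = 32
MSE = 32/3 = 32/3

32/3


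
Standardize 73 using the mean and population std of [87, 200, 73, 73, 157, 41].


μ = 105.1667, σ = 55.0709
z = (73 - 105.1667)/55.0709 = -0.5841

-0.5841


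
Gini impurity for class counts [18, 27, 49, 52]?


Probabilities: [18/146, 27/146, 49/146, 52/146] ≈ [0.1233, 0.1849, 0.3356, 0.3562]
Σpᵢ² = (324 + 729 + 2401 + 2704)/146² = 6158/21316
Gini = 1 - Σpᵢ² = 1 - 6158/21316 = 0.7111

0.7111


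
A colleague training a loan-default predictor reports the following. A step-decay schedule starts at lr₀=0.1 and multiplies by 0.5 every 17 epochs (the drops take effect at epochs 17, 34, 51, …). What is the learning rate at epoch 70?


n_drops = ⌊70/17⌋ = 4
lr = 0.1·0.5^4 = 0.1·0.0625 = 0.00625

0.00625


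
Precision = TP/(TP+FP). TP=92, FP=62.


Precision = TP/(TP+FP)
= 92/(92+62)
= 92/154 = 59.74%

59.74%


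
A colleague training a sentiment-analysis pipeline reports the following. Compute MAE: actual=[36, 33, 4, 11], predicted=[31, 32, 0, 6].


Absolute errors: |36-31|=5, |33-32|=1, |4-0|=4, |11-6|=5
Sum = 15
MAE = 15/4 = 15/4

15/4


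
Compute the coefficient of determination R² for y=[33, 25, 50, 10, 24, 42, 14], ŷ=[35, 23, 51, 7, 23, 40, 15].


ȳ = 28.2857
SS_res = Σ(y-ŷ)² = 24
SS_tot = Σ(y-ȳ)² = 1249.43
R² = 1 - SS_res/SS_tot = 1 - 0.0192 = 0.9808

0.9808


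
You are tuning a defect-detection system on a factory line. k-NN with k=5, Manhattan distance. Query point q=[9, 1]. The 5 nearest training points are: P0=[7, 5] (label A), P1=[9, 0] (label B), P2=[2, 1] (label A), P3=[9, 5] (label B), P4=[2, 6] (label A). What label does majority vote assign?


d(q,P0) = 6  (label A)
d(q,P1) = 1  (label B)
d(q,P2) = 7  (label A)
d(q,P3) = 4  (label B)
d(q,P4) = 12  (label A)
Votes: A=3, B=2
Majority → A

A


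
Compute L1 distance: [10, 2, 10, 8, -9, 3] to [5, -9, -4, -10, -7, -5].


d = |10-5| + |2+ 9| + |10+ 4| + |8+ 10| + |-9+ 7| + |3+ 5|
  = 5 + 11 + 14 + 18 + 2 + 8
  = 58

58


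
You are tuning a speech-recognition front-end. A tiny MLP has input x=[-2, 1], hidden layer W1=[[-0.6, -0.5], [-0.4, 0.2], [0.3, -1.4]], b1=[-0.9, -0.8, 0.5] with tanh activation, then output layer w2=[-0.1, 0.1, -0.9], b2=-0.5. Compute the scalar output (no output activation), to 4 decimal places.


z1[0] = (-0.6)·(-2) + (-0.5)·(1) - 0.9 = -0.2
z1[1] = (-0.4)·(-2) + (0.2)·(1) - 0.8 = 0.2
z1[2] = (0.3)·(-2) + (-1.4)·(1) + 0.5 = -1.5
h = tanh(z1) = [-0.1974, 0.1974, -0.9051]
output = (-0.1)·(-0.1974) + (0.1)·(0.1974) + (-0.9)·(-0.9051) - 0.5 = 0.3541

0.3541


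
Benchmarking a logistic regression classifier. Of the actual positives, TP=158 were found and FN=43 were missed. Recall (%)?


Recall = TP/(TP+FN)
= 158/(158+43)
= 158/201 = 78.61%

78.61%


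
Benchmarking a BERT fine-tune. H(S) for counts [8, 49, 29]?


Probabilities: [8/86, 49/86, 29/86] ≈ [0.093, 0.5698, 0.3372]
H = -((8/86)·log₂(8/86) + (49/86)·log₂(49/86) + (29/86)·log₂(29/86))
  = 1.31 bits

1.31 bits


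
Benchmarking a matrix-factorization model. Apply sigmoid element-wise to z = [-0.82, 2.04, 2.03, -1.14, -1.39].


σ(-0.82) = 1/(1+e^0.82) = 0.3058
σ(2.04) = 1/(1+e^-2.04) = 0.8849
σ(2.03) = 1/(1+e^-2.03) = 0.8839
σ(-1.14) = 1/(1+e^1.14) = 0.2423
σ(-1.39) = 1/(1+e^1.39) = 0.1994
result = [0.3058, 0.8849, 0.8839, 0.2423, 0.1994]

[0.3058, 0.8849, 0.8839, 0.2423, 0.1994]


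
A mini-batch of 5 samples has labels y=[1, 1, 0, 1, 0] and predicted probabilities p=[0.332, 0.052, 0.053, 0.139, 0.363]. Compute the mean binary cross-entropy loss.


L[0] = -ln(0.332) = 1.1026
L[1] = -ln(0.052) = 2.9565
L[2] = -ln(1-0.053) = -ln(0.947) = 0.0545
L[3] = -ln(0.139) = 1.9733
L[4] = -ln(1-0.363) = -ln(0.637) = 0.451
mean = (1.1026 + 2.9565 + 0.0545 + 1.9733 + 0.451)/5 = 1.3076

1.3076


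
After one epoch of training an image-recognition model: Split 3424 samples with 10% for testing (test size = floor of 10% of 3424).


Test = ⌊3424·10/100⌋ = 342
Train = 3424 - 342 = 3082

Train: 3082, Test: 342


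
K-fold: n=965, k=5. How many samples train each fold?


Fold size = 965/5 = 193
Training per fold = 965 - 193 = 772

772


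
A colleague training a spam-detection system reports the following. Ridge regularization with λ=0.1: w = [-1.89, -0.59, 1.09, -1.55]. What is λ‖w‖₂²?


‖w‖₂² = (-1.89)² + (-0.59)² + (1.09)² + (-1.55)²
     = 3.5721 + 0.3481 + 1.1881 + 2.4025
     = 7.5108
λ·‖w‖₂² = 0.1·7.5108 = 0.75108

0.75108


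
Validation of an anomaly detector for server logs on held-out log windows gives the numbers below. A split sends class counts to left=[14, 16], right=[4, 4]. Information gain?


Parent = [18, 20], H_parent = 0.998
H_left = 0.9968 (n=30), H_right = 1 (n=8)
H_children = (30/38)·0.9968 + (8/38)·1 = 0.9975
IG = 0.998 - 0.9975 = 0.0005

0.0005


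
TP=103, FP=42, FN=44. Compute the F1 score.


Precision = 103/145 = 0.7103
Recall = 103/147 = 0.7007
F1 = 2·P·R/(P+R) = 2·TP/(2·TP+FP+FN) = 206/(206+42+44) = 206/292 = 0.7055

0.7055


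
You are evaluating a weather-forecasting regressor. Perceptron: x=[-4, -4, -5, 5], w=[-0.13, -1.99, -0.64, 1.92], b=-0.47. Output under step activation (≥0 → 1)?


z = (-4)·(-0.13) + (-4)·(-1.99) + (-5)·(-0.64) + (5)·(1.92) - 0.47
  = 20.81
step(z) = 1 (z≥0)

1


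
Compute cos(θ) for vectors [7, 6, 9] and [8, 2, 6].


A·B = 7·8 + 6·2 + 9·6 = 122
‖A‖ = √166 = 12.8841, ‖B‖ = √104 = 10.198
cos = 122/(√166·√104) = 122/√17264 = 0.9285

0.9285


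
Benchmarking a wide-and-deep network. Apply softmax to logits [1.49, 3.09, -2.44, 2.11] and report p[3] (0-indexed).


Exponentials: e^1.49=4.4371, e^3.09=21.9771, e^-2.44=0.0872, e^2.11=8.2482
Sum = 34.7496
Softmax = [0.1277, 0.6324, 0.0025, 0.2374]
p[3] = 8.2482/34.7496 = 0.2374

0.2374


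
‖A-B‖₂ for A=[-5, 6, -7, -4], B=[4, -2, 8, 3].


d = √((-5-4)² + (6+ 2)² + (-7-8)² + (-4-3)²)
  = √(81 + 64 + 225 + 49)
  = √419 = 20.4695

20.4695


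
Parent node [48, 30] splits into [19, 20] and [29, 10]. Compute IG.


Parent = [48, 30], H_parent = 0.9612
H_left = 0.9995 (n=39), H_right = 0.8213 (n=39)
H_children = (39/78)·0.9995 + (39/78)·0.8213 = 0.9104
IG = 0.9612 - 0.9104 = 0.0508

0.0508


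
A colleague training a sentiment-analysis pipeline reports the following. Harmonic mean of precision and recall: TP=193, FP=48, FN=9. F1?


Precision = 193/241 = 0.8008
Recall = 193/202 = 0.9554
F1 = 2·P·R/(P+R) = 2·TP/(2·TP+FP+FN) = 386/(386+48+9) = 386/443 = 0.8713

0.8713


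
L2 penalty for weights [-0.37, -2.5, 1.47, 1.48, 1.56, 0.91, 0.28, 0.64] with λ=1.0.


‖w‖₂² = (-0.37)² + (-2.5)² + (1.47)² + (1.48)² + (1.56)² + (0.91)² + (0.28)² + (0.64)²
     = 0.1369 + 6.25 + 2.1609 + 2.1904 + 2.4336 + 0.8281 + 0.0784 + 0.4096
     = 14.4879
λ·‖w‖₂² = 1.0·14.4879 = 14.4879

14.4879


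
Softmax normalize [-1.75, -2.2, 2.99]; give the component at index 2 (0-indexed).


Exponentials: e^-1.75=0.1738, e^-2.2=0.1108, e^2.99=19.8857
Sum = 20.1703
Softmax = [0.0086, 0.0055, 0.9859]
p[2] = 19.8857/20.1703 = 0.9859

0.9859


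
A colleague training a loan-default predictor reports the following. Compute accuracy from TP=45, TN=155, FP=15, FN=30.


Accuracy = (TP+TN)/(TP+TN+FP+FN)
= (45+155)/(245)
= 200/245 = 81.63%

81.63%


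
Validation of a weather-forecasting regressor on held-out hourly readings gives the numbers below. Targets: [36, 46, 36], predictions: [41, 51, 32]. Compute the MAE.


Absolute errors: |36-41|=5, |46-51|=5, |36-32|=4
Sum = 14
MAE = 14/3 = 14/3

14/3


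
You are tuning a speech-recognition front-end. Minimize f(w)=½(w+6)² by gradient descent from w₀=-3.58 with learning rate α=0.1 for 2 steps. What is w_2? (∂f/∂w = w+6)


step 1: grad = -3.58+6 = 2.42; w = -3.58 - 0.1·(2.42) = -3.822
step 2: grad = -3.822+6 = 2.178; w = -3.822 - 0.1·(2.178) = -4.0398

-4.0398


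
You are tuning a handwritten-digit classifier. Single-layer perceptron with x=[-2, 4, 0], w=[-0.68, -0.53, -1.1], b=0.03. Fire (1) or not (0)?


z = (-2)·(-0.68) + (4)·(-0.53) + (0)·(-1.1) + 0.03
  = -0.73
step(z) = 0 (z<0)

0


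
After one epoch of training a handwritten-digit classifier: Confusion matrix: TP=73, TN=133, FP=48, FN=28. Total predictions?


Total = TP + TN + FP + FN
= 73 + 133 + 48 + 28
= 282
(Predicted positive: 121, predicted negative: 161)

282


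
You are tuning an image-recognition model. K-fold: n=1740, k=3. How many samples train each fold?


Fold size = 1740/3 = 580
Training per fold = 1740 - 580 = 1160

1160


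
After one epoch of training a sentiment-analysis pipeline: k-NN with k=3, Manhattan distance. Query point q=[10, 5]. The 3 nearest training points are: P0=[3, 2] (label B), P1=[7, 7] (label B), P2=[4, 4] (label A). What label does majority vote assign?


d(q,P0) = 10  (label B)
d(q,P1) = 5  (label B)
d(q,P2) = 7  (label A)
Votes: A=1, B=2
Majority → B

B


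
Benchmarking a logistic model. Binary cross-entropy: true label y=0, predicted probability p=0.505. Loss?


BCE = -[y·ln(p) + (1-y)·ln(1-p)]
= -0 - 1·ln(1-0.505)
= -ln(0.495) = 0.7032

0.7032


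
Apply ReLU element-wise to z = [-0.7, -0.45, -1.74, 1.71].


ReLU(-0.7) = max(0, -0.7) = 0.0
ReLU(-0.45) = max(0, -0.45) = 0.0
ReLU(-1.74) = max(0, -1.74) = 0.0
ReLU(1.71) = max(0, 1.71) = 1.71
result = [0.0, 0.0, 0.0, 1.71]

[0.0, 0.0, 0.0, 1.71]


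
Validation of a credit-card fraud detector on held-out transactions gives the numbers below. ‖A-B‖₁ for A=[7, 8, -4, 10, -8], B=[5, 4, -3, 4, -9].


d = |7-5| + |8-4| + |-4+ 3| + |10-4| + |-8+ 9|
  = 2 + 4 + 1 + 6 + 1
  = 14

14


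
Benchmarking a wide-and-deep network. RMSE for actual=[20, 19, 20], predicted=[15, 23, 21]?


MSE = 42/3 = 14
RMSE = √(42/3) = 3.7417

3.7417


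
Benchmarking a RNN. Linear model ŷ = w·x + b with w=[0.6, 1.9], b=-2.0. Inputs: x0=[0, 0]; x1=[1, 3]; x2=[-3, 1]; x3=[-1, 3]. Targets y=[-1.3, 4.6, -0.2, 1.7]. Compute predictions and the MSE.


ŷ0 = (0.6)·(0) + (1.9)·(0) - 2.0 = -2.0
ŷ1 = (0.6)·(1) + (1.9)·(3) - 2.0 = 4.3
ŷ2 = (0.6)·(-3) + (1.9)·(1) - 2.0 = -1.9
ŷ3 = (0.6)·(-1) + (1.9)·(3) - 2.0 = 3.1
errors² = [0.49, 0.09, 2.89, 1.96]
MSE = 5.4300/4 = 1.3575

1.3575


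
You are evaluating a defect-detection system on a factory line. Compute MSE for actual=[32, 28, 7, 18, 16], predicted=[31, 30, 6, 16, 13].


Squared errors: (32-31)²=1, (28-30)²=4, (7-6)²=1, (18-16)²=4, (16-13)²=9
Sum = 19
MSE = 19/5 = 19/5

19/5


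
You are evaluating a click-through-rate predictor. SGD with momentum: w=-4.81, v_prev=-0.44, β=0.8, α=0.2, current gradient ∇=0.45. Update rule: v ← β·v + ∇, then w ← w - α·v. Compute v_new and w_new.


v_new = 0.8·-0.44 + 0.45 = -0.352 + 0.45 = 0.098
w_new = -4.81 - 0.2·0.098 = -4.81 - 0.0196 = -4.8296

v_new=0.098, w_new=-4.8296


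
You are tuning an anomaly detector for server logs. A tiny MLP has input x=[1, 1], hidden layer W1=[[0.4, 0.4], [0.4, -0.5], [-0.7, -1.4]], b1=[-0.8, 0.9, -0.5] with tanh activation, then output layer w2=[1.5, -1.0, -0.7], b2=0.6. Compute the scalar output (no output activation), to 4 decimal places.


z1[0] = (0.4)·(1) + (0.4)·(1) - 0.8 = 0.0
z1[1] = (0.4)·(1) + (-0.5)·(1) + 0.9 = 0.8
z1[2] = (-0.7)·(1) + (-1.4)·(1) - 0.5 = -2.6
h = tanh(z1) = [0.0, 0.664, -0.989]
output = (1.5)·(0.0) + (-1.0)·(0.664) + (-0.7)·(-0.989) + 0.6 = 0.6283

0.6283


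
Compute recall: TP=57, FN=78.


Recall = TP/(TP+FN)
= 57/(57+78)
= 57/135 = 42.22%

42.22%


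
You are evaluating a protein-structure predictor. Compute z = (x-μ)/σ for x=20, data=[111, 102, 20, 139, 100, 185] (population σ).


μ = 109.5, σ = 49.5471
z = (20 - 109.5)/49.5471 = -1.8064

-1.8064


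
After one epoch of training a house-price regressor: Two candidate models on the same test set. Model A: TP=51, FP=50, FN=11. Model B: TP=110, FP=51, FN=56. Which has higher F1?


Model A: P=51/101=0.505, R=51/62=0.8226, F1=2PR/(P+R)=2TP/(2TP+FP+FN)=102/163=0.6258
Model B: P=110/161=0.6832, R=110/166=0.6627, F1=2PR/(P+R)=2TP/(2TP+FP+FN)=220/327=0.6728
0.6258 < 0.6728 → Model B

Model B


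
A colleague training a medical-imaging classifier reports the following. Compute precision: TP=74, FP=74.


Precision = TP/(TP+FP)
= 74/(74+74)
= 74/148 = 50.0%

50.0%


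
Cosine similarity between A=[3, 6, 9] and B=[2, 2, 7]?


A·B = 3·2 + 6·2 + 9·7 = 81
‖A‖ = √126 = 11.225, ‖B‖ = √57 = 7.5498
cos = 81/(√126·√57) = 81/√7182 = 0.9558

0.9558


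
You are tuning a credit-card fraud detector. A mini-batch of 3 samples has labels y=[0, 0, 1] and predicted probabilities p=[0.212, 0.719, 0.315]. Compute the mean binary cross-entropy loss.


L[0] = -ln(1-0.212) = -ln(0.788) = 0.2383
L[1] = -ln(1-0.719) = -ln(0.281) = 1.2694
L[2] = -ln(0.315) = 1.1552
mean = (0.2383 + 1.2694 + 1.1552)/3 = 0.8876

0.8876


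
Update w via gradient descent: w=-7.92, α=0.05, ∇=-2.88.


w_new = w - α·∇
= -7.92 - 0.05·-2.88
= -7.92 + 0.144
= -7.776

-7.776


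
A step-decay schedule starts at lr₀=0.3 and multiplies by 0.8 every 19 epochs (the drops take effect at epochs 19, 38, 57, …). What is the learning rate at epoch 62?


n_drops = ⌊62/19⌋ = 3
lr = 0.3·0.8^3 = 0.3·0.512 = 0.1536

0.1536


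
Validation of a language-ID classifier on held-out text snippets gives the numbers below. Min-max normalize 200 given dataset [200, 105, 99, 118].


min=99, max=200
(200-99)/(200-99) = 101/101 = 1.0

1.0


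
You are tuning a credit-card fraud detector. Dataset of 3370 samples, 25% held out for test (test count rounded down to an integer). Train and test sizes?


Test = ⌊3370·25/100⌋ = 842
Train = 3370 - 842 = 2528

Train: 2528, Test: 842


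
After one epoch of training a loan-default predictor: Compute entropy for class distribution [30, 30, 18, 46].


Probabilities: [30/124, 30/124, 18/124, 46/124] ≈ [0.2419, 0.2419, 0.1452, 0.371]
H = -((30/124)·log₂(30/124) + (30/124)·log₂(30/124) + (18/124)·log₂(18/124) + (46/124)·log₂(46/124))
  = 1.9255 bits

1.9255 bits


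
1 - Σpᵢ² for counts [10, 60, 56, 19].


Probabilities: [10/145, 60/145, 56/145, 19/145] ≈ [0.069, 0.4138, 0.3862, 0.131]
Σpᵢ² = (100 + 3600 + 3136 + 361)/145² = 7197/21025
Gini = 1 - Σpᵢ² = 1 - 7197/21025 = 0.6577

0.6577


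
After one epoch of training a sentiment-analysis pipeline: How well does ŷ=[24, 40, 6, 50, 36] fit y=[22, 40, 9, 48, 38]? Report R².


ȳ = 31.4
SS_res = Σ(y-ŷ)² = 21
SS_tot = Σ(y-ȳ)² = 983.2
R² = 1 - SS_res/SS_tot = 1 - 0.0214 = 0.9786

0.9786


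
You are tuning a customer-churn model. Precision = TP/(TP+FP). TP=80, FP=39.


Precision = TP/(TP+FP)
= 80/(80+39)
= 80/119 = 67.23%

67.23%


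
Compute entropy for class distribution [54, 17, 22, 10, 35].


Probabilities: [54/138, 17/138, 22/138, 10/138, 35/138] ≈ [0.3913, 0.1232, 0.1594, 0.0725, 0.2536]
H = -((54/138)·log₂(54/138) + (17/138)·log₂(17/138) + (22/138)·log₂(22/138) + (10/138)·log₂(10/138) + (35/138)·log₂(35/138))
  = 2.1005 bits

2.1005 bits


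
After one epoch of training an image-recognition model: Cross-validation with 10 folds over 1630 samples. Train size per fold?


Fold size = 1630/10 = 163
Training per fold = 1630 - 163 = 1467

1467


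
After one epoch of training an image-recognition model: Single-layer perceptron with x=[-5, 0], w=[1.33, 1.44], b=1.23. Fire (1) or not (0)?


z = (-5)·(1.33) + (0)·(1.44) + 1.23
  = -5.42
step(z) = 0 (z<0)

0


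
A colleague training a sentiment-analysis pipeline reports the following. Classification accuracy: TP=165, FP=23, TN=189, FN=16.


Accuracy = (TP+TN)/(TP+TN+FP+FN)
= (165+189)/(393)
= 354/393 = 90.08%

90.08%


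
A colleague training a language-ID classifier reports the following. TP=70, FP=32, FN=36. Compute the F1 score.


Precision = 70/102 = 0.6863
Recall = 70/106 = 0.6604
F1 = 2·P·R/(P+R) = 2·TP/(2·TP+FP+FN) = 140/(140+32+36) = 140/208 = 0.6731

0.6731


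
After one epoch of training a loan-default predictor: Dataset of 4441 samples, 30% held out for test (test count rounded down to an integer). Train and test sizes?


Test = ⌊4441·30/100⌋ = 1332
Train = 4441 - 1332 = 3109

Train: 3109, Test: 1332


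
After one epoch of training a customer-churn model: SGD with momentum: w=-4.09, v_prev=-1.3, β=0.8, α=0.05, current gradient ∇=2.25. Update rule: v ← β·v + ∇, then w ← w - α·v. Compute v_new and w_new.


v_new = 0.8·-1.3 + 2.25 = -1.04 + 2.25 = 1.21
w_new = -4.09 - 0.05·1.21 = -4.09 - 0.0605 = -4.1505

v_new=1.21, w_new=-4.1505


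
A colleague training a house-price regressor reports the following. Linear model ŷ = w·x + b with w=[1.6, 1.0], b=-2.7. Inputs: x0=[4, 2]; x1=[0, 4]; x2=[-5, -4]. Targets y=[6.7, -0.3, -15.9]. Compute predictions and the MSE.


ŷ0 = (1.6)·(4) + (1.0)·(2) - 2.7 = 5.7
ŷ1 = (1.6)·(0) + (1.0)·(4) - 2.7 = 1.3
ŷ2 = (1.6)·(-5) + (1.0)·(-4) - 2.7 = -14.7
errors² = [1.0, 2.56, 1.44]
MSE = 5.0000/3 = 1.6667

1.6667


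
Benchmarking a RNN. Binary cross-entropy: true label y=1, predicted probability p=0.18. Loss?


BCE = -[y·ln(p) + (1-y)·ln(1-p)]
= -1·ln(0.18) - 0
= -ln(0.18) = 1.7148

1.7148


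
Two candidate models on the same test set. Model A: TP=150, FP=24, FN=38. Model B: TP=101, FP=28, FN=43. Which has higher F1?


Model A: P=150/174=0.8621, R=150/188=0.7979, F1=2PR/(P+R)=2TP/(2TP+FP+FN)=300/362=0.8287
Model B: P=101/129=0.7829, R=101/144=0.7014, F1=2PR/(P+R)=2TP/(2TP+FP+FN)=202/273=0.7399
0.8287 > 0.7399 → Model A

Model A


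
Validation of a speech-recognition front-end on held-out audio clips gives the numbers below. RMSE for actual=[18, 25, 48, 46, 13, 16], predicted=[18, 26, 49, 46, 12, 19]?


MSE = 12/6 = 2
RMSE = √(12/6) = 1.4142

1.4142


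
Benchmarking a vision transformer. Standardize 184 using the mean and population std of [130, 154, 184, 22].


μ = 122.5, σ = 61.0962
z = (184 - 122.5)/61.0962 = 1.0066

1.0066


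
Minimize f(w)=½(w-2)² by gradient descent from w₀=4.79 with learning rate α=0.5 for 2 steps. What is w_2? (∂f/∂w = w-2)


step 1: grad = 4.79-2 = 2.79; w = 4.79 - 0.5·(2.79) = 3.395
step 2: grad = 3.395-2 = 1.395; w = 3.395 - 0.5·(1.395) = 2.6975

2.6975


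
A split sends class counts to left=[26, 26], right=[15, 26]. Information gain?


Parent = [41, 52], H_parent = 0.9899
H_left = 1 (n=52), H_right = 0.9474 (n=41)
H_children = (52/93)·1 + (41/93)·0.9474 = 0.9768
IG = 0.9899 - 0.9768 = 0.0131

0.0131


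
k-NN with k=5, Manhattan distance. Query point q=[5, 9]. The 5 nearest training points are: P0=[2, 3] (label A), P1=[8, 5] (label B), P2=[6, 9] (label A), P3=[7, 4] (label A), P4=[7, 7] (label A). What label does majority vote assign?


d(q,P0) = 9  (label A)
d(q,P1) = 7  (label B)
d(q,P2) = 1  (label A)
d(q,P3) = 7  (label A)
d(q,P4) = 4  (label A)
Votes: A=4, B=1
Majority → A

A


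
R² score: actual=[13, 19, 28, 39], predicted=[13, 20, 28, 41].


ȳ = 24.75
SS_res = Σ(y-ŷ)² = 5
SS_tot = Σ(y-ȳ)² = 384.75
R² = 1 - SS_res/SS_tot = 1 - 0.013 = 0.987

0.987


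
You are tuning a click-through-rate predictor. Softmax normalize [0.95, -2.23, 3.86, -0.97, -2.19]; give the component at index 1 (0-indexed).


Exponentials: e^0.95=2.5857, e^-2.23=0.1075, e^3.86=47.4654, e^-0.97=0.3791, e^-2.19=0.1119
Sum = 50.6496
Softmax = [0.0511, 0.0021, 0.9371, 0.0075, 0.0022]
p[1] = 0.1075/50.6496 = 0.0021

0.0021
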